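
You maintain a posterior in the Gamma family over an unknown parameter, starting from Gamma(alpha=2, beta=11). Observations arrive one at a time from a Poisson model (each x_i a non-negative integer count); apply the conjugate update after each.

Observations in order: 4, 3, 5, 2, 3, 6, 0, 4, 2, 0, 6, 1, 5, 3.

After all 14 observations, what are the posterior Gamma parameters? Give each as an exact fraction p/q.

alpha=46, beta=25

obs 1: x=4 → posterior Gamma(6, 12)
obs 2: x=3 → posterior Gamma(9, 13)
obs 3: x=5 → posterior Gamma(14, 14)
obs 4: x=2 → posterior Gamma(16, 15)
obs 5: x=3 → posterior Gamma(19, 16)
obs 6: x=6 → posterior Gamma(25, 17)
obs 7: x=0 → posterior Gamma(25, 18)
obs 8: x=4 → posterior Gamma(29, 19)
obs 9: x=2 → posterior Gamma(31, 20)
obs 10: x=0 → posterior Gamma(31, 21)
obs 11: x=6 → posterior Gamma(37, 22)
obs 12: x=1 → posterior Gamma(38, 23)
obs 13: x=5 → posterior Gamma(43, 24)
obs 14: x=3 → posterior Gamma(46, 25)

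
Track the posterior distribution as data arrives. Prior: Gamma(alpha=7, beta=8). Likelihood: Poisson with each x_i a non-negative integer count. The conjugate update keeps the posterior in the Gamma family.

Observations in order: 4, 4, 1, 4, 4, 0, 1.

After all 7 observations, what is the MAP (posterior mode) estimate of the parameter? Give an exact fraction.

8/5

obs 1: x=4 → posterior Gamma(11, 9)
obs 2: x=4 → posterior Gamma(15, 10)
obs 3: x=1 → posterior Gamma(16, 11)
obs 4: x=4 → posterior Gamma(20, 12)
obs 5: x=4 → posterior Gamma(24, 13)
obs 6: x=0 → posterior Gamma(24, 14)
obs 7: x=1 → posterior Gamma(25, 15)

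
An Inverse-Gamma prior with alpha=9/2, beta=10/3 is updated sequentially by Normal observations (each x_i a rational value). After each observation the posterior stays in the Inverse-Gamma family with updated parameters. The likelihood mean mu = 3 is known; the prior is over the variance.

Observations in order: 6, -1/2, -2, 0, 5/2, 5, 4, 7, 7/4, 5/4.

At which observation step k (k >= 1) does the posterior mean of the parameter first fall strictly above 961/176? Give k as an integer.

obs 1: x=6 → posterior Inverse-Gamma(5, 47/6)
obs 2: x=-1/2 → posterior Inverse-Gamma(11/2, 335/24)
obs 3: x=-2 → posterior Inverse-Gamma(6, 635/24)
obs 4: x=0 → posterior Inverse-Gamma(13/2, 743/24)
obs 5: x=5/2 → posterior Inverse-Gamma(7, 373/12)
obs 6: x=5 → posterior Inverse-Gamma(15/2, 397/12)
obs 7: x=4 → posterior Inverse-Gamma(8, 403/12)
obs 8: x=7 → posterior Inverse-Gamma(17/2, 499/12)
obs 9: x=7/4 → posterior Inverse-Gamma(9, 4067/96)
obs 10: x=5/4 → posterior Inverse-Gamma(19/2, 2107/48)

k = 4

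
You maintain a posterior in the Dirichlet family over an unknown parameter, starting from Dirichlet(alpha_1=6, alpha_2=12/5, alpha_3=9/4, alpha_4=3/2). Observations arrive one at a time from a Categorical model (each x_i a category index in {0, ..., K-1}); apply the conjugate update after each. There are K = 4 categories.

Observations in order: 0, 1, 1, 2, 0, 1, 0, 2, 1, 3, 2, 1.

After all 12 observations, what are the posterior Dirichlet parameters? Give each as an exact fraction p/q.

alpha_1=9, alpha_2=37/5, alpha_3=21/4, alpha_4=5/2

obs 1: x=0 → posterior Dirichlet(7, 12/5, 9/4, 3/2)
obs 2: x=1 → posterior Dirichlet(7, 17/5, 9/4, 3/2)
obs 3: x=1 → posterior Dirichlet(7, 22/5, 9/4, 3/2)
obs 4: x=2 → posterior Dirichlet(7, 22/5, 13/4, 3/2)
obs 5: x=0 → posterior Dirichlet(8, 22/5, 13/4, 3/2)
obs 6: x=1 → posterior Dirichlet(8, 27/5, 13/4, 3/2)
obs 7: x=0 → posterior Dirichlet(9, 27/5, 13/4, 3/2)
obs 8: x=2 → posterior Dirichlet(9, 27/5, 17/4, 3/2)
obs 9: x=1 → posterior Dirichlet(9, 32/5, 17/4, 3/2)
obs 10: x=3 → posterior Dirichlet(9, 32/5, 17/4, 5/2)
obs 11: x=2 → posterior Dirichlet(9, 32/5, 21/4, 5/2)
obs 12: x=1 → posterior Dirichlet(9, 37/5, 21/4, 5/2)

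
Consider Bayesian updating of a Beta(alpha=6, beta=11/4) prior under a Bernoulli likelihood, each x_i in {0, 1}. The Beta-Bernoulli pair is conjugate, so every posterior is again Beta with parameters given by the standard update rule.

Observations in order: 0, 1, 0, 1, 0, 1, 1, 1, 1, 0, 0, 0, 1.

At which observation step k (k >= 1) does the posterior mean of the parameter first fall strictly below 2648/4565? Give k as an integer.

k = 12

obs 1: x=0 → posterior Beta(6, 15/4)
obs 2: x=1 → posterior Beta(7, 15/4)
obs 3: x=0 → posterior Beta(7, 19/4)
obs 4: x=1 → posterior Beta(8, 19/4)
obs 5: x=0 → posterior Beta(8, 23/4)
obs 6: x=1 → posterior Beta(9, 23/4)
obs 7: x=1 → posterior Beta(10, 23/4)
obs 8: x=1 → posterior Beta(11, 23/4)
obs 9: x=1 → posterior Beta(12, 23/4)
obs 10: x=0 → posterior Beta(12, 27/4)
obs 11: x=0 → posterior Beta(12, 31/4)
obs 12: x=0 → posterior Beta(12, 35/4)
obs 13: x=1 → posterior Beta(13, 35/4)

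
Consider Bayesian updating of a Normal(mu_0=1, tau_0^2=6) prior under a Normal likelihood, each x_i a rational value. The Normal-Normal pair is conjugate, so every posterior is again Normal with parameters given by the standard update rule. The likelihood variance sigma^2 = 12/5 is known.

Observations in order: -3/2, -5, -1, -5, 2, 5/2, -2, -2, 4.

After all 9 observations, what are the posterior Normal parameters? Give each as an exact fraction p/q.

obs 1: x=-3/2 → posterior Normal(-11/14, 12/7)
obs 2: x=-5 → posterior Normal(-61/24, 1)
obs 3: x=-1 → posterior Normal(-71/34, 12/17)
obs 4: x=-5 → posterior Normal(-11/4, 6/11)
obs 5: x=2 → posterior Normal(-101/54, 4/9)
obs 6: x=5/2 → posterior Normal(-19/16, 3/8)
obs 7: x=-2 → posterior Normal(-48/37, 12/37)
obs 8: x=-2 → posterior Normal(-29/21, 2/7)
obs 9: x=4 → posterior Normal(-38/47, 12/47)

mu_0=-38/47, tau_0^2=12/47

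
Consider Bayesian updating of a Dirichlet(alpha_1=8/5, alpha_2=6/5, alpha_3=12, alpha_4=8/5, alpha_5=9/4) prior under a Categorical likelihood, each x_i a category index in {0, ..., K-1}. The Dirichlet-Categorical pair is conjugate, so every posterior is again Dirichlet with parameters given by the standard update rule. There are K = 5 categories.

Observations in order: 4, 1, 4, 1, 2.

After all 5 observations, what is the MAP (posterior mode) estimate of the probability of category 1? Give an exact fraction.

44/373

obs 1: x=4 → posterior Dirichlet(8/5, 6/5, 12, 8/5, 13/4)
obs 2: x=1 → posterior Dirichlet(8/5, 11/5, 12, 8/5, 13/4)
obs 3: x=4 → posterior Dirichlet(8/5, 11/5, 12, 8/5, 17/4)
obs 4: x=1 → posterior Dirichlet(8/5, 16/5, 12, 8/5, 17/4)
obs 5: x=2 → posterior Dirichlet(8/5, 16/5, 13, 8/5, 17/4)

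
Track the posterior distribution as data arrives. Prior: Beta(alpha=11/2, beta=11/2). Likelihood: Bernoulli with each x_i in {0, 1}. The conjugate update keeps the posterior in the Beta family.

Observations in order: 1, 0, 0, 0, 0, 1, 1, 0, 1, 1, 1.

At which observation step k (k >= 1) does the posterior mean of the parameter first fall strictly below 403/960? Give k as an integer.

k = 5

obs 1: x=1 → posterior Beta(13/2, 11/2)
obs 2: x=0 → posterior Beta(13/2, 13/2)
obs 3: x=0 → posterior Beta(13/2, 15/2)
obs 4: x=0 → posterior Beta(13/2, 17/2)
obs 5: x=0 → posterior Beta(13/2, 19/2)
obs 6: x=1 → posterior Beta(15/2, 19/2)
obs 7: x=1 → posterior Beta(17/2, 19/2)
obs 8: x=0 → posterior Beta(17/2, 21/2)
obs 9: x=1 → posterior Beta(19/2, 21/2)
obs 10: x=1 → posterior Beta(21/2, 21/2)
obs 11: x=1 → posterior Beta(23/2, 21/2)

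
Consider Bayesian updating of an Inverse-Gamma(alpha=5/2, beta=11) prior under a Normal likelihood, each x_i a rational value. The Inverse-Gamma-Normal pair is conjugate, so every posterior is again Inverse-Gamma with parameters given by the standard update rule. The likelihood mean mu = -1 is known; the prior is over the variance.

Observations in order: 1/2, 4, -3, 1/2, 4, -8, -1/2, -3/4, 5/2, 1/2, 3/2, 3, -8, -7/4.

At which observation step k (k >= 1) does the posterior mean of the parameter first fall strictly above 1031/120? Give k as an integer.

k = 2

obs 1: x=1/2 → posterior Inverse-Gamma(3, 97/8)
obs 2: x=4 → posterior Inverse-Gamma(7/2, 197/8)
obs 3: x=-3 → posterior Inverse-Gamma(4, 213/8)
obs 4: x=1/2 → posterior Inverse-Gamma(9/2, 111/4)
obs 5: x=4 → posterior Inverse-Gamma(5, 161/4)
obs 6: x=-8 → posterior Inverse-Gamma(11/2, 259/4)
obs 7: x=-1/2 → posterior Inverse-Gamma(6, 519/8)
obs 8: x=-3/4 → posterior Inverse-Gamma(13/2, 2077/32)
obs 9: x=5/2 → posterior Inverse-Gamma(7, 2273/32)
obs 10: x=1/2 → posterior Inverse-Gamma(15/2, 2309/32)
obs 11: x=3/2 → posterior Inverse-Gamma(8, 2409/32)
obs 12: x=3 → posterior Inverse-Gamma(17/2, 2665/32)
obs 13: x=-8 → posterior Inverse-Gamma(9, 3449/32)
obs 14: x=-7/4 → posterior Inverse-Gamma(19/2, 1729/16)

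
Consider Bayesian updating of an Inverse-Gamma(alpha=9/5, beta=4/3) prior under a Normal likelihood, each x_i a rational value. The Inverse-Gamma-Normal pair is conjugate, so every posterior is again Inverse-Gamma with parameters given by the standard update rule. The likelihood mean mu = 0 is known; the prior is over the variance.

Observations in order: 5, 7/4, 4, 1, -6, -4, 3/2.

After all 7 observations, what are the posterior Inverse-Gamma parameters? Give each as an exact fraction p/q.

obs 1: x=5 → posterior Inverse-Gamma(23/10, 83/6)
obs 2: x=7/4 → posterior Inverse-Gamma(14/5, 1475/96)
obs 3: x=4 → posterior Inverse-Gamma(33/10, 2243/96)
obs 4: x=1 → posterior Inverse-Gamma(19/5, 2291/96)
obs 5: x=-6 → posterior Inverse-Gamma(43/10, 4019/96)
obs 6: x=-4 → posterior Inverse-Gamma(24/5, 4787/96)
obs 7: x=3/2 → posterior Inverse-Gamma(53/10, 4895/96)

alpha=53/10, beta=4895/96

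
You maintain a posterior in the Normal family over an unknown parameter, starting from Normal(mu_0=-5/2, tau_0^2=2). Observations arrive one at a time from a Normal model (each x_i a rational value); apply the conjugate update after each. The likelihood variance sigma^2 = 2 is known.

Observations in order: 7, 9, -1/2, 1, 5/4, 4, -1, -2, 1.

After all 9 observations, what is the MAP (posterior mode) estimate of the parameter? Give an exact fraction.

obs 1: x=7 → posterior Normal(9/4, 1)
obs 2: x=9 → posterior Normal(9/2, 2/3)
obs 3: x=-1/2 → posterior Normal(13/4, 1/2)
obs 4: x=1 → posterior Normal(14/5, 2/5)
obs 5: x=5/4 → posterior Normal(61/24, 1/3)
obs 6: x=4 → posterior Normal(11/4, 2/7)
obs 7: x=-1 → posterior Normal(73/32, 1/4)
obs 8: x=-2 → posterior Normal(65/36, 2/9)
obs 9: x=1 → posterior Normal(69/40, 1/5)

69/40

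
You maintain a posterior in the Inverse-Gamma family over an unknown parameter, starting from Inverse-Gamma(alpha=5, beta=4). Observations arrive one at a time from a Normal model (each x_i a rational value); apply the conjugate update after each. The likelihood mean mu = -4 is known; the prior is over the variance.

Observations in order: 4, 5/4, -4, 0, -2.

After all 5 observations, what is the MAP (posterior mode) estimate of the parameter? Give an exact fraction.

obs 1: x=4 → posterior Inverse-Gamma(11/2, 36)
obs 2: x=5/4 → posterior Inverse-Gamma(6, 1593/32)
obs 3: x=-4 → posterior Inverse-Gamma(13/2, 1593/32)
obs 4: x=0 → posterior Inverse-Gamma(7, 1849/32)
obs 5: x=-2 → posterior Inverse-Gamma(15/2, 1913/32)

1913/272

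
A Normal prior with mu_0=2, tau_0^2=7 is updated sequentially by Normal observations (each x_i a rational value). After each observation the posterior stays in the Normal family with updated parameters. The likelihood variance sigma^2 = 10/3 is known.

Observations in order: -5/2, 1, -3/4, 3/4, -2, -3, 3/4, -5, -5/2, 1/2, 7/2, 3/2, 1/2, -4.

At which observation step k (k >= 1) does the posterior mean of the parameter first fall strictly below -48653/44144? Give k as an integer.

obs 1: x=-5/2 → posterior Normal(-65/62, 70/31)
obs 2: x=1 → posterior Normal(-23/104, 35/26)
obs 3: x=-3/4 → posterior Normal(-109/292, 70/73)
obs 4: x=3/4 → posterior Normal(-23/188, 35/47)
obs 5: x=-2 → posterior Normal(-107/230, 14/23)
obs 6: x=-3 → posterior Normal(-233/272, 35/68)
obs 7: x=3/4 → posterior Normal(-403/628, 70/157)
obs 8: x=-5 → posterior Normal(-823/712, 35/89)
obs 9: x=-5/2 → posterior Normal(-1033/796, 70/199)
obs 10: x=1/2 → posterior Normal(-991/880, 7/22)
obs 11: x=7/2 → posterior Normal(-697/964, 70/241)
obs 12: x=3/2 → posterior Normal(-571/1048, 35/131)
obs 13: x=1/2 → posterior Normal(-529/1132, 70/283)
obs 14: x=-4 → posterior Normal(-865/1216, 35/152)

k = 8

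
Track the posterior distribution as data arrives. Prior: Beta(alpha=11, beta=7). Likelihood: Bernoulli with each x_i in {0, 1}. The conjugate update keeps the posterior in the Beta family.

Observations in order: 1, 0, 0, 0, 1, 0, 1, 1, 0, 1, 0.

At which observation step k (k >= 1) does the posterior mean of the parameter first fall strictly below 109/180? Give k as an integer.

k = 2

obs 1: x=1 → posterior Beta(12, 7)
obs 2: x=0 → posterior Beta(12, 8)
obs 3: x=0 → posterior Beta(12, 9)
obs 4: x=0 → posterior Beta(12, 10)
obs 5: x=1 → posterior Beta(13, 10)
obs 6: x=0 → posterior Beta(13, 11)
obs 7: x=1 → posterior Beta(14, 11)
obs 8: x=1 → posterior Beta(15, 11)
obs 9: x=0 → posterior Beta(15, 12)
obs 10: x=1 → posterior Beta(16, 12)
obs 11: x=0 → posterior Beta(16, 13)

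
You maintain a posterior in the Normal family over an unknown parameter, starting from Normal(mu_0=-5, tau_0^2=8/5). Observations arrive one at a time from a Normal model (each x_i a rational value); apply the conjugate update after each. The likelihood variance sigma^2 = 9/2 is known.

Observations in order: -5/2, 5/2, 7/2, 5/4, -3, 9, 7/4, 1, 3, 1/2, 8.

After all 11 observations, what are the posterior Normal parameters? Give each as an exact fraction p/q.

mu_0=175/221, tau_0^2=72/221

obs 1: x=-5/2 → posterior Normal(-265/61, 72/61)
obs 2: x=5/2 → posterior Normal(-225/77, 72/77)
obs 3: x=7/2 → posterior Normal(-169/93, 24/31)
obs 4: x=5/4 → posterior Normal(-149/109, 72/109)
obs 5: x=-3 → posterior Normal(-197/125, 72/125)
obs 6: x=9 → posterior Normal(-53/141, 24/47)
obs 7: x=7/4 → posterior Normal(-25/157, 72/157)
obs 8: x=1 → posterior Normal(-9/173, 72/173)
obs 9: x=3 → posterior Normal(13/63, 8/21)
obs 10: x=1/2 → posterior Normal(47/205, 72/205)
obs 11: x=8 → posterior Normal(175/221, 72/221)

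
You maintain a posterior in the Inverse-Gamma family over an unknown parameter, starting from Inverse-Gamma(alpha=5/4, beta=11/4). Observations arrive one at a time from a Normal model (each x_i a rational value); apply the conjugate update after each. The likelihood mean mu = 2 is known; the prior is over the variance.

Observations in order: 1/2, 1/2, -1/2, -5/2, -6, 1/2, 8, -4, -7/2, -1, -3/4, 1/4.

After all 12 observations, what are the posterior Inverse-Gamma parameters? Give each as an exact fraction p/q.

alpha=29/4, beta=1797/16

obs 1: x=1/2 → posterior Inverse-Gamma(7/4, 31/8)
obs 2: x=1/2 → posterior Inverse-Gamma(9/4, 5)
obs 3: x=-1/2 → posterior Inverse-Gamma(11/4, 65/8)
obs 4: x=-5/2 → posterior Inverse-Gamma(13/4, 73/4)
obs 5: x=-6 → posterior Inverse-Gamma(15/4, 201/4)
obs 6: x=1/2 → posterior Inverse-Gamma(17/4, 411/8)
obs 7: x=8 → posterior Inverse-Gamma(19/4, 555/8)
obs 8: x=-4 → posterior Inverse-Gamma(21/4, 699/8)
obs 9: x=-7/2 → posterior Inverse-Gamma(23/4, 205/2)
obs 10: x=-1 → posterior Inverse-Gamma(25/4, 107)
obs 11: x=-3/4 → posterior Inverse-Gamma(27/4, 3545/32)
obs 12: x=1/4 → posterior Inverse-Gamma(29/4, 1797/16)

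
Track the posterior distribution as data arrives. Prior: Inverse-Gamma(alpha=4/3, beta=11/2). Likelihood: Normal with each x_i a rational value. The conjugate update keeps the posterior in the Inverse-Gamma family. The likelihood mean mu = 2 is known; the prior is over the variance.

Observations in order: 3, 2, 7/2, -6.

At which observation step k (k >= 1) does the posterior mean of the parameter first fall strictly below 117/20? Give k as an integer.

k = 2

obs 1: x=3 → posterior Inverse-Gamma(11/6, 6)
obs 2: x=2 → posterior Inverse-Gamma(7/3, 6)
obs 3: x=7/2 → posterior Inverse-Gamma(17/6, 57/8)
obs 4: x=-6 → posterior Inverse-Gamma(10/3, 313/8)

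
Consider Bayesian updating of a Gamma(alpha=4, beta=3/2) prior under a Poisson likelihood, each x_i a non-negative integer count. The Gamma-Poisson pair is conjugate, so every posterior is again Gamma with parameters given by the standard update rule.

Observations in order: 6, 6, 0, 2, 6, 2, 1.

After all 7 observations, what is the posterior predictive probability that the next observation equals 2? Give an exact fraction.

obs 1: x=6 → posterior Gamma(10, 5/2)
obs 2: x=6 → posterior Gamma(16, 7/2)
obs 3: x=0 → posterior Gamma(16, 9/2)
obs 4: x=2 → posterior Gamma(18, 11/2)
obs 5: x=6 → posterior Gamma(24, 13/2)
obs 6: x=2 → posterior Gamma(26, 15/2)
obs 7: x=1 → posterior Gamma(27, 17/2)

2521579519119056690720466019852195176/12129821994589221844500501021364910179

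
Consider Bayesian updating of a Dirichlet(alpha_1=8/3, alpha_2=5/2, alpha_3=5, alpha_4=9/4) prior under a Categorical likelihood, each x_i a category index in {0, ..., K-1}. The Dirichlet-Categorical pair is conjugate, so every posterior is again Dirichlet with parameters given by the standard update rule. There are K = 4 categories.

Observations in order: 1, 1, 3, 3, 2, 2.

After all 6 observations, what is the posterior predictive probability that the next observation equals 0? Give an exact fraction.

obs 1: x=1 → posterior Dirichlet(8/3, 7/2, 5, 9/4)
obs 2: x=1 → posterior Dirichlet(8/3, 9/2, 5, 9/4)
obs 3: x=3 → posterior Dirichlet(8/3, 9/2, 5, 13/4)
obs 4: x=3 → posterior Dirichlet(8/3, 9/2, 5, 17/4)
obs 5: x=2 → posterior Dirichlet(8/3, 9/2, 6, 17/4)
obs 6: x=2 → posterior Dirichlet(8/3, 9/2, 7, 17/4)

32/221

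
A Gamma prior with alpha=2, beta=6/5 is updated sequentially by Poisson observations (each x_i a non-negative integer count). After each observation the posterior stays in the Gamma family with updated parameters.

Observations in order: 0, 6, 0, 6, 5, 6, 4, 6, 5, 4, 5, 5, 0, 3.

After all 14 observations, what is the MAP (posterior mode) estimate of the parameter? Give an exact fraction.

obs 1: x=0 → posterior Gamma(2, 11/5)
obs 2: x=6 → posterior Gamma(8, 16/5)
obs 3: x=0 → posterior Gamma(8, 21/5)
obs 4: x=6 → posterior Gamma(14, 26/5)
obs 5: x=5 → posterior Gamma(19, 31/5)
obs 6: x=6 → posterior Gamma(25, 36/5)
obs 7: x=4 → posterior Gamma(29, 41/5)
obs 8: x=6 → posterior Gamma(35, 46/5)
obs 9: x=5 → posterior Gamma(40, 51/5)
obs 10: x=4 → posterior Gamma(44, 56/5)
obs 11: x=5 → posterior Gamma(49, 61/5)
obs 12: x=5 → posterior Gamma(54, 66/5)
obs 13: x=0 → posterior Gamma(54, 71/5)
obs 14: x=3 → posterior Gamma(57, 76/5)

70/19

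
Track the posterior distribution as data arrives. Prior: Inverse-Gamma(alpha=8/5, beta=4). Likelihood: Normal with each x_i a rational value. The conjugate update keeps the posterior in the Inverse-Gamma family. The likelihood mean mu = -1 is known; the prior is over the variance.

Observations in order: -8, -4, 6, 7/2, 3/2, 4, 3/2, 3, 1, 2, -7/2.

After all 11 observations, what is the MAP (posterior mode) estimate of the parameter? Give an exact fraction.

1040/81

obs 1: x=-8 → posterior Inverse-Gamma(21/10, 57/2)
obs 2: x=-4 → posterior Inverse-Gamma(13/5, 33)
obs 3: x=6 → posterior Inverse-Gamma(31/10, 115/2)
obs 4: x=7/2 → posterior Inverse-Gamma(18/5, 541/8)
obs 5: x=3/2 → posterior Inverse-Gamma(41/10, 283/4)
obs 6: x=4 → posterior Inverse-Gamma(23/5, 333/4)
obs 7: x=3/2 → posterior Inverse-Gamma(51/10, 691/8)
obs 8: x=3 → posterior Inverse-Gamma(28/5, 755/8)
obs 9: x=1 → posterior Inverse-Gamma(61/10, 771/8)
obs 10: x=2 → posterior Inverse-Gamma(33/5, 807/8)
obs 11: x=-7/2 → posterior Inverse-Gamma(71/10, 104)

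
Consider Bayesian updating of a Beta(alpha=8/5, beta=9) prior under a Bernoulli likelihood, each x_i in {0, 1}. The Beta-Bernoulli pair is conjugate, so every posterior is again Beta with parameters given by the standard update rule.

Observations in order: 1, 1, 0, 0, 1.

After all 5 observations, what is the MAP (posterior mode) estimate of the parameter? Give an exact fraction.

9/34

obs 1: x=1 → posterior Beta(13/5, 9)
obs 2: x=1 → posterior Beta(18/5, 9)
obs 3: x=0 → posterior Beta(18/5, 10)
obs 4: x=0 → posterior Beta(18/5, 11)
obs 5: x=1 → posterior Beta(23/5, 11)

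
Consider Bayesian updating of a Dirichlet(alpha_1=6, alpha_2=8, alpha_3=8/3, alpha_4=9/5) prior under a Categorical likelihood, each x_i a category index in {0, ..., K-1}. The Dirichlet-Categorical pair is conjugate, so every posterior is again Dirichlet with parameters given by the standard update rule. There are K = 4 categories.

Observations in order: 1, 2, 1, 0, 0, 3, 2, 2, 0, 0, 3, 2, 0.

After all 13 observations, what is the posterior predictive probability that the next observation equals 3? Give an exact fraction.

obs 1: x=1 → posterior Dirichlet(6, 9, 8/3, 9/5)
obs 2: x=2 → posterior Dirichlet(6, 9, 11/3, 9/5)
obs 3: x=1 → posterior Dirichlet(6, 10, 11/3, 9/5)
obs 4: x=0 → posterior Dirichlet(7, 10, 11/3, 9/5)
obs 5: x=0 → posterior Dirichlet(8, 10, 11/3, 9/5)
obs 6: x=3 → posterior Dirichlet(8, 10, 11/3, 14/5)
obs 7: x=2 → posterior Dirichlet(8, 10, 14/3, 14/5)
obs 8: x=2 → posterior Dirichlet(8, 10, 17/3, 14/5)
obs 9: x=0 → posterior Dirichlet(9, 10, 17/3, 14/5)
obs 10: x=0 → posterior Dirichlet(10, 10, 17/3, 14/5)
obs 11: x=3 → posterior Dirichlet(10, 10, 17/3, 19/5)
obs 12: x=2 → posterior Dirichlet(10, 10, 20/3, 19/5)
obs 13: x=0 → posterior Dirichlet(11, 10, 20/3, 19/5)

57/472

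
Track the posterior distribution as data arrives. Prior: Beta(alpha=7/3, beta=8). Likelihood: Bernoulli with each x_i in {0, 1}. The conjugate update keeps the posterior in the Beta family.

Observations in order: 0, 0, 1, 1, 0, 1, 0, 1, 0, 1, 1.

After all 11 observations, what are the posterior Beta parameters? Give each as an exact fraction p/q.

obs 1: x=0 → posterior Beta(7/3, 9)
obs 2: x=0 → posterior Beta(7/3, 10)
obs 3: x=1 → posterior Beta(10/3, 10)
obs 4: x=1 → posterior Beta(13/3, 10)
obs 5: x=0 → posterior Beta(13/3, 11)
obs 6: x=1 → posterior Beta(16/3, 11)
obs 7: x=0 → posterior Beta(16/3, 12)
obs 8: x=1 → posterior Beta(19/3, 12)
obs 9: x=0 → posterior Beta(19/3, 13)
obs 10: x=1 → posterior Beta(22/3, 13)
obs 11: x=1 → posterior Beta(25/3, 13)

alpha=25/3, beta=13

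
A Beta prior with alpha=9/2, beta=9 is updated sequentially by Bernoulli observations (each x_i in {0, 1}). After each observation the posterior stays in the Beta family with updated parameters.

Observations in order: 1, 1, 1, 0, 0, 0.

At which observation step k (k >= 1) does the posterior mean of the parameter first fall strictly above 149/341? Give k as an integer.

k = 3

obs 1: x=1 → posterior Beta(11/2, 9)
obs 2: x=1 → posterior Beta(13/2, 9)
obs 3: x=1 → posterior Beta(15/2, 9)
obs 4: x=0 → posterior Beta(15/2, 10)
obs 5: x=0 → posterior Beta(15/2, 11)
obs 6: x=0 → posterior Beta(15/2, 12)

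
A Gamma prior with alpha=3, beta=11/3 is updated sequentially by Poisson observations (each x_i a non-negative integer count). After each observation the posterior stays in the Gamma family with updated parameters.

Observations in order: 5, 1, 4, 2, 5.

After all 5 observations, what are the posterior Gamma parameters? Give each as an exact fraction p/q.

obs 1: x=5 → posterior Gamma(8, 14/3)
obs 2: x=1 → posterior Gamma(9, 17/3)
obs 3: x=4 → posterior Gamma(13, 20/3)
obs 4: x=2 → posterior Gamma(15, 23/3)
obs 5: x=5 → posterior Gamma(20, 26/3)

alpha=20, beta=26/3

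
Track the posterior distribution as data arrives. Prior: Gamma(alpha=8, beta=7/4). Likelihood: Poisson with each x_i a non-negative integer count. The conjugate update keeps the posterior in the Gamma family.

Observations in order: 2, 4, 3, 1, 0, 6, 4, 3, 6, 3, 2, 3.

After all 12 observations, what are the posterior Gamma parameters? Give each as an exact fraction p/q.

obs 1: x=2 → posterior Gamma(10, 11/4)
obs 2: x=4 → posterior Gamma(14, 15/4)
obs 3: x=3 → posterior Gamma(17, 19/4)
obs 4: x=1 → posterior Gamma(18, 23/4)
obs 5: x=0 → posterior Gamma(18, 27/4)
obs 6: x=6 → posterior Gamma(24, 31/4)
obs 7: x=4 → posterior Gamma(28, 35/4)
obs 8: x=3 → posterior Gamma(31, 39/4)
obs 9: x=6 → posterior Gamma(37, 43/4)
obs 10: x=3 → posterior Gamma(40, 47/4)
obs 11: x=2 → posterior Gamma(42, 51/4)
obs 12: x=3 → posterior Gamma(45, 55/4)

alpha=45, beta=55/4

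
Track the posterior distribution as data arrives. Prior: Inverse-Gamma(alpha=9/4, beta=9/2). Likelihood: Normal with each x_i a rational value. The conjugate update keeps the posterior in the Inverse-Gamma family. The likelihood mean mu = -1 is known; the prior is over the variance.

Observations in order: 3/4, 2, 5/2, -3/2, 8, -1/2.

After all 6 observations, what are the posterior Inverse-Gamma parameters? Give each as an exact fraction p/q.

obs 1: x=3/4 → posterior Inverse-Gamma(11/4, 193/32)
obs 2: x=2 → posterior Inverse-Gamma(13/4, 337/32)
obs 3: x=5/2 → posterior Inverse-Gamma(15/4, 533/32)
obs 4: x=-3/2 → posterior Inverse-Gamma(17/4, 537/32)
obs 5: x=8 → posterior Inverse-Gamma(19/4, 1833/32)
obs 6: x=-1/2 → posterior Inverse-Gamma(21/4, 1837/32)

alpha=21/4, beta=1837/32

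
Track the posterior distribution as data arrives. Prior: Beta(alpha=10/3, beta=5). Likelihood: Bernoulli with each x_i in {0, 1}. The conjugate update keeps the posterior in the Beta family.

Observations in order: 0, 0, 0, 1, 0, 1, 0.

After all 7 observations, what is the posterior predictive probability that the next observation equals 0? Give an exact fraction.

obs 1: x=0 → posterior Beta(10/3, 6)
obs 2: x=0 → posterior Beta(10/3, 7)
obs 3: x=0 → posterior Beta(10/3, 8)
obs 4: x=1 → posterior Beta(13/3, 8)
obs 5: x=0 → posterior Beta(13/3, 9)
obs 6: x=1 → posterior Beta(16/3, 9)
obs 7: x=0 → posterior Beta(16/3, 10)

15/23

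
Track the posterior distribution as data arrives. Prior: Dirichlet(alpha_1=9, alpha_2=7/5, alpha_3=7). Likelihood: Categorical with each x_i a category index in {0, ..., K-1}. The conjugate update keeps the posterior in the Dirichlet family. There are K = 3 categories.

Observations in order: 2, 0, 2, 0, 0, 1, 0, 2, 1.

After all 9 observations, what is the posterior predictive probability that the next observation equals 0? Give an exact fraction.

65/132

obs 1: x=2 → posterior Dirichlet(9, 7/5, 8)
obs 2: x=0 → posterior Dirichlet(10, 7/5, 8)
obs 3: x=2 → posterior Dirichlet(10, 7/5, 9)
obs 4: x=0 → posterior Dirichlet(11, 7/5, 9)
obs 5: x=0 → posterior Dirichlet(12, 7/5, 9)
obs 6: x=1 → posterior Dirichlet(12, 12/5, 9)
obs 7: x=0 → posterior Dirichlet(13, 12/5, 9)
obs 8: x=2 → posterior Dirichlet(13, 12/5, 10)
obs 9: x=1 → posterior Dirichlet(13, 17/5, 10)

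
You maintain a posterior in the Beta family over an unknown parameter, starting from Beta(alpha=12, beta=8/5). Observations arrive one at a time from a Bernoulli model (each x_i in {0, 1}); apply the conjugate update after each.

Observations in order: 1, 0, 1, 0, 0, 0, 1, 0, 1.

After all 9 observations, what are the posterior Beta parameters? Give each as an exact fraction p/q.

obs 1: x=1 → posterior Beta(13, 8/5)
obs 2: x=0 → posterior Beta(13, 13/5)
obs 3: x=1 → posterior Beta(14, 13/5)
obs 4: x=0 → posterior Beta(14, 18/5)
obs 5: x=0 → posterior Beta(14, 23/5)
obs 6: x=0 → posterior Beta(14, 28/5)
obs 7: x=1 → posterior Beta(15, 28/5)
obs 8: x=0 → posterior Beta(15, 33/5)
obs 9: x=1 → posterior Beta(16, 33/5)

alpha=16, beta=33/5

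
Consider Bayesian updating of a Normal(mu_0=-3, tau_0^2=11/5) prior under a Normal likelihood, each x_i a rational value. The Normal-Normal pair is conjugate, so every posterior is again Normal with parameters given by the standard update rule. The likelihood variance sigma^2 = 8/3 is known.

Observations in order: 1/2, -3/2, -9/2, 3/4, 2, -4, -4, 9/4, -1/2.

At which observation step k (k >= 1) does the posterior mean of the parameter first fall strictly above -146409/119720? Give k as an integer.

obs 1: x=1/2 → posterior Normal(-207/146, 88/73)
obs 2: x=-3/2 → posterior Normal(-153/106, 44/53)
obs 3: x=-9/2 → posterior Normal(-603/278, 88/139)
obs 4: x=3/4 → posterior Normal(-1107/688, 22/43)
obs 5: x=2 → posterior Normal(-843/820, 88/205)
obs 6: x=-4 → posterior Normal(-1371/952, 44/119)
obs 7: x=-4 → posterior Normal(-1899/1084, 88/271)
obs 8: x=9/4 → posterior Normal(-801/608, 11/38)
obs 9: x=-1/2 → posterior Normal(-417/337, 88/337)

k = 5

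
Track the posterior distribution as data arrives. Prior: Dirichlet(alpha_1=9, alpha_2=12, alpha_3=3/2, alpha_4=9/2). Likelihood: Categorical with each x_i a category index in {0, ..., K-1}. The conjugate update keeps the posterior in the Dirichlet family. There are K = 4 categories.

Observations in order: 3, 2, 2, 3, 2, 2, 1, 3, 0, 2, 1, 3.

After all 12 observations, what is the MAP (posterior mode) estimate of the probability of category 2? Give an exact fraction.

11/70

obs 1: x=3 → posterior Dirichlet(9, 12, 3/2, 11/2)
obs 2: x=2 → posterior Dirichlet(9, 12, 5/2, 11/2)
obs 3: x=2 → posterior Dirichlet(9, 12, 7/2, 11/2)
obs 4: x=3 → posterior Dirichlet(9, 12, 7/2, 13/2)
obs 5: x=2 → posterior Dirichlet(9, 12, 9/2, 13/2)
obs 6: x=2 → posterior Dirichlet(9, 12, 11/2, 13/2)
obs 7: x=1 → posterior Dirichlet(9, 13, 11/2, 13/2)
obs 8: x=3 → posterior Dirichlet(9, 13, 11/2, 15/2)
obs 9: x=0 → posterior Dirichlet(10, 13, 11/2, 15/2)
obs 10: x=2 → posterior Dirichlet(10, 13, 13/2, 15/2)
obs 11: x=1 → posterior Dirichlet(10, 14, 13/2, 15/2)
obs 12: x=3 → posterior Dirichlet(10, 14, 13/2, 17/2)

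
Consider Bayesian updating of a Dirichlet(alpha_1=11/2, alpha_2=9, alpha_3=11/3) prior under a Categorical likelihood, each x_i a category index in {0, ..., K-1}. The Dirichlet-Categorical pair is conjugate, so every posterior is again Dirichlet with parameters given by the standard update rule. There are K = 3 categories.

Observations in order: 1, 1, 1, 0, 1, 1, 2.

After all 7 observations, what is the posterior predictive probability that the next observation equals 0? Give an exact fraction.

obs 1: x=1 → posterior Dirichlet(11/2, 10, 11/3)
obs 2: x=1 → posterior Dirichlet(11/2, 11, 11/3)
obs 3: x=1 → posterior Dirichlet(11/2, 12, 11/3)
obs 4: x=0 → posterior Dirichlet(13/2, 12, 11/3)
obs 5: x=1 → posterior Dirichlet(13/2, 13, 11/3)
obs 6: x=1 → posterior Dirichlet(13/2, 14, 11/3)
obs 7: x=2 → posterior Dirichlet(13/2, 14, 14/3)

39/151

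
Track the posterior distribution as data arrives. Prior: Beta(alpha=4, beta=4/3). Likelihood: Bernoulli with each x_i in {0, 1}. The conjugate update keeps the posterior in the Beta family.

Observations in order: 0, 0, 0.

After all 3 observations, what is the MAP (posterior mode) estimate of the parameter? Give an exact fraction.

9/19

obs 1: x=0 → posterior Beta(4, 7/3)
obs 2: x=0 → posterior Beta(4, 10/3)
obs 3: x=0 → posterior Beta(4, 13/3)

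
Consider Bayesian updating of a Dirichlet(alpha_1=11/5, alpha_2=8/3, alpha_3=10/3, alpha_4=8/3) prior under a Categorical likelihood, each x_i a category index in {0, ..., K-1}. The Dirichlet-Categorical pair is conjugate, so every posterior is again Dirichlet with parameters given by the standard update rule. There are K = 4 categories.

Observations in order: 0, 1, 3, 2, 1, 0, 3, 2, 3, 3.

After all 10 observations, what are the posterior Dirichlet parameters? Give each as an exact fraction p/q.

alpha_1=21/5, alpha_2=14/3, alpha_3=16/3, alpha_4=20/3

obs 1: x=0 → posterior Dirichlet(16/5, 8/3, 10/3, 8/3)
obs 2: x=1 → posterior Dirichlet(16/5, 11/3, 10/3, 8/3)
obs 3: x=3 → posterior Dirichlet(16/5, 11/3, 10/3, 11/3)
obs 4: x=2 → posterior Dirichlet(16/5, 11/3, 13/3, 11/3)
obs 5: x=1 → posterior Dirichlet(16/5, 14/3, 13/3, 11/3)
obs 6: x=0 → posterior Dirichlet(21/5, 14/3, 13/3, 11/3)
obs 7: x=3 → posterior Dirichlet(21/5, 14/3, 13/3, 14/3)
obs 8: x=2 → posterior Dirichlet(21/5, 14/3, 16/3, 14/3)
obs 9: x=3 → posterior Dirichlet(21/5, 14/3, 16/3, 17/3)
obs 10: x=3 → posterior Dirichlet(21/5, 14/3, 16/3, 20/3)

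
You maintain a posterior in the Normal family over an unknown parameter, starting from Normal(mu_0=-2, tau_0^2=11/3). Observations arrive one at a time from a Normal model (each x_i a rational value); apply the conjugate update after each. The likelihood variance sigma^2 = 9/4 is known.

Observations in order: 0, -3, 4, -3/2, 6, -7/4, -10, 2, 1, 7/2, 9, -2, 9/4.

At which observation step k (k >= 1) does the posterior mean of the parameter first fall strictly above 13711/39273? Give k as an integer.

obs 1: x=0 → posterior Normal(-54/71, 99/71)
obs 2: x=-3 → posterior Normal(-186/115, 99/115)
obs 3: x=4 → posterior Normal(-10/159, 33/53)
obs 4: x=-3/2 → posterior Normal(-76/203, 99/203)
obs 5: x=6 → posterior Normal(188/247, 99/247)
obs 6: x=-7/4 → posterior Normal(37/97, 33/97)
obs 7: x=-10 → posterior Normal(-329/335, 99/335)
obs 8: x=2 → posterior Normal(-241/379, 99/379)
obs 9: x=1 → posterior Normal(-197/423, 11/47)
obs 10: x=7/2 → posterior Normal(-43/467, 99/467)
obs 11: x=9 → posterior Normal(353/511, 99/511)
obs 12: x=-2 → posterior Normal(53/111, 33/185)
obs 13: x=9/4 → posterior Normal(364/599, 99/599)

k = 5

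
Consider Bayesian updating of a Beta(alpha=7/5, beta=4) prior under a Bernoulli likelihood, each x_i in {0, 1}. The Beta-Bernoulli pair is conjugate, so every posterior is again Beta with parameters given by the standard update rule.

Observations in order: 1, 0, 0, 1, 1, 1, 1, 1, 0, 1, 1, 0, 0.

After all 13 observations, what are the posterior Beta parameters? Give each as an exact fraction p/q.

obs 1: x=1 → posterior Beta(12/5, 4)
obs 2: x=0 → posterior Beta(12/5, 5)
obs 3: x=0 → posterior Beta(12/5, 6)
obs 4: x=1 → posterior Beta(17/5, 6)
obs 5: x=1 → posterior Beta(22/5, 6)
obs 6: x=1 → posterior Beta(27/5, 6)
obs 7: x=1 → posterior Beta(32/5, 6)
obs 8: x=1 → posterior Beta(37/5, 6)
obs 9: x=0 → posterior Beta(37/5, 7)
obs 10: x=1 → posterior Beta(42/5, 7)
obs 11: x=1 → posterior Beta(47/5, 7)
obs 12: x=0 → posterior Beta(47/5, 8)
obs 13: x=0 → posterior Beta(47/5, 9)

alpha=47/5, beta=9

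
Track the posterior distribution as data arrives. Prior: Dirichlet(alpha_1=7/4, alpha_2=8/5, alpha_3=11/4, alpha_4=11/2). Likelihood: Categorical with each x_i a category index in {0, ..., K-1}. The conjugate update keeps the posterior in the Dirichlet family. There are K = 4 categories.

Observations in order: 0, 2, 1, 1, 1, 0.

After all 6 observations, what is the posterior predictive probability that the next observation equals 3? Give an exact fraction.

5/16

obs 1: x=0 → posterior Dirichlet(11/4, 8/5, 11/4, 11/2)
obs 2: x=2 → posterior Dirichlet(11/4, 8/5, 15/4, 11/2)
obs 3: x=1 → posterior Dirichlet(11/4, 13/5, 15/4, 11/2)
obs 4: x=1 → posterior Dirichlet(11/4, 18/5, 15/4, 11/2)
obs 5: x=1 → posterior Dirichlet(11/4, 23/5, 15/4, 11/2)
obs 6: x=0 → posterior Dirichlet(15/4, 23/5, 15/4, 11/2)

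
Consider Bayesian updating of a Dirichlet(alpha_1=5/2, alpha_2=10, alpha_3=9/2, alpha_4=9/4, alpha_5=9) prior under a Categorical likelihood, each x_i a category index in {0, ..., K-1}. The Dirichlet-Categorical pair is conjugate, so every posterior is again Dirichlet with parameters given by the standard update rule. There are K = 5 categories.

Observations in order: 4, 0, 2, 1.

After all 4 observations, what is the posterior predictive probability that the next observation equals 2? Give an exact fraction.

22/129

obs 1: x=4 → posterior Dirichlet(5/2, 10, 9/2, 9/4, 10)
obs 2: x=0 → posterior Dirichlet(7/2, 10, 9/2, 9/4, 10)
obs 3: x=2 → posterior Dirichlet(7/2, 10, 11/2, 9/4, 10)
obs 4: x=1 → posterior Dirichlet(7/2, 11, 11/2, 9/4, 10)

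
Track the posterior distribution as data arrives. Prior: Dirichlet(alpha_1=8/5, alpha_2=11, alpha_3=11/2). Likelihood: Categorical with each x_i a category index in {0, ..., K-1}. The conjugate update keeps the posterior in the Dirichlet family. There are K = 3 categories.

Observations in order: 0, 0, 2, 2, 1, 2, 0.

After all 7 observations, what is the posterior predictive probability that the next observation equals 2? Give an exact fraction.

obs 1: x=0 → posterior Dirichlet(13/5, 11, 11/2)
obs 2: x=0 → posterior Dirichlet(18/5, 11, 11/2)
obs 3: x=2 → posterior Dirichlet(18/5, 11, 13/2)
obs 4: x=2 → posterior Dirichlet(18/5, 11, 15/2)
obs 5: x=1 → posterior Dirichlet(18/5, 12, 15/2)
obs 6: x=2 → posterior Dirichlet(18/5, 12, 17/2)
obs 7: x=0 → posterior Dirichlet(23/5, 12, 17/2)

85/251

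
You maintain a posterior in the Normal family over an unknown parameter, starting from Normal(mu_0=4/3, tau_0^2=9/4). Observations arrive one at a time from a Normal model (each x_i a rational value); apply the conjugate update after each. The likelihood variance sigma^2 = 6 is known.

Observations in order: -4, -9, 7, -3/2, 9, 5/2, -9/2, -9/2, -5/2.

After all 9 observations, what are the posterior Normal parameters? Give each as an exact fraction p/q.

mu_0=-71/210, tau_0^2=18/35

obs 1: x=-4 → posterior Normal(-4/33, 18/11)
obs 2: x=-9 → posterior Normal(-85/42, 9/7)
obs 3: x=7 → posterior Normal(-22/51, 18/17)
obs 4: x=-3/2 → posterior Normal(-71/120, 9/10)
obs 5: x=9 → posterior Normal(91/138, 18/23)
obs 6: x=5/2 → posterior Normal(34/39, 9/13)
obs 7: x=-9/2 → posterior Normal(55/174, 18/29)
obs 8: x=-9/2 → posterior Normal(-13/96, 9/16)
obs 9: x=-5/2 → posterior Normal(-71/210, 18/35)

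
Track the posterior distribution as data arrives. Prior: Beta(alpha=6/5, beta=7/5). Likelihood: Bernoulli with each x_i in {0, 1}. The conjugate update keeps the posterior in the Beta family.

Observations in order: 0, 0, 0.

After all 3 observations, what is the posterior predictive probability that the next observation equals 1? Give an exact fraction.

3/14

obs 1: x=0 → posterior Beta(6/5, 12/5)
obs 2: x=0 → posterior Beta(6/5, 17/5)
obs 3: x=0 → posterior Beta(6/5, 22/5)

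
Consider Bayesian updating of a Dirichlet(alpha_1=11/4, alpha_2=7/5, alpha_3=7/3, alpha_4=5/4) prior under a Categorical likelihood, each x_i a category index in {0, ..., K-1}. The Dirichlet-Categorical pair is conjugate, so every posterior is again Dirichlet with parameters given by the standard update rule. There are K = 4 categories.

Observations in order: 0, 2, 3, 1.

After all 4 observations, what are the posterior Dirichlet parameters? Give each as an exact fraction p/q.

alpha_1=15/4, alpha_2=12/5, alpha_3=10/3, alpha_4=9/4

obs 1: x=0 → posterior Dirichlet(15/4, 7/5, 7/3, 5/4)
obs 2: x=2 → posterior Dirichlet(15/4, 7/5, 10/3, 5/4)
obs 3: x=3 → posterior Dirichlet(15/4, 7/5, 10/3, 9/4)
obs 4: x=1 → posterior Dirichlet(15/4, 12/5, 10/3, 9/4)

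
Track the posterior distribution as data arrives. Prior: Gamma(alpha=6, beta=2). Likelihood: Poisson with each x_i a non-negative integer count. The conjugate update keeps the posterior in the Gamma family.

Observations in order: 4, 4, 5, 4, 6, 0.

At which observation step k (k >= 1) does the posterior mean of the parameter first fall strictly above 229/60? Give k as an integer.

obs 1: x=4 → posterior Gamma(10, 3)
obs 2: x=4 → posterior Gamma(14, 4)
obs 3: x=5 → posterior Gamma(19, 5)
obs 4: x=4 → posterior Gamma(23, 6)
obs 5: x=6 → posterior Gamma(29, 7)
obs 6: x=0 → posterior Gamma(29, 8)

k = 4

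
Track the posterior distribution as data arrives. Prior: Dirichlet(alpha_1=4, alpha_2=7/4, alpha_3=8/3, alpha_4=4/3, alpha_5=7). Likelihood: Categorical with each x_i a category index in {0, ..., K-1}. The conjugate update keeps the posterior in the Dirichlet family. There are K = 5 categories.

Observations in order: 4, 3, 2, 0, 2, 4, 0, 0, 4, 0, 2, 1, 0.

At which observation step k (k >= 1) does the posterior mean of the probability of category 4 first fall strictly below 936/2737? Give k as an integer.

obs 1: x=4 → posterior Dirichlet(4, 7/4, 8/3, 4/3, 8)
obs 2: x=3 → posterior Dirichlet(4, 7/4, 8/3, 7/3, 8)
obs 3: x=2 → posterior Dirichlet(4, 7/4, 11/3, 7/3, 8)
obs 4: x=0 → posterior Dirichlet(5, 7/4, 11/3, 7/3, 8)
obs 5: x=2 → posterior Dirichlet(5, 7/4, 14/3, 7/3, 8)
obs 6: x=4 → posterior Dirichlet(5, 7/4, 14/3, 7/3, 9)
obs 7: x=0 → posterior Dirichlet(6, 7/4, 14/3, 7/3, 9)
obs 8: x=0 → posterior Dirichlet(7, 7/4, 14/3, 7/3, 9)
obs 9: x=4 → posterior Dirichlet(7, 7/4, 14/3, 7/3, 10)
obs 10: x=0 → posterior Dirichlet(8, 7/4, 14/3, 7/3, 10)
obs 11: x=2 → posterior Dirichlet(8, 7/4, 17/3, 7/3, 10)
obs 12: x=1 → posterior Dirichlet(8, 11/4, 17/3, 7/3, 10)
obs 13: x=0 → posterior Dirichlet(9, 11/4, 17/3, 7/3, 10)

k = 13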